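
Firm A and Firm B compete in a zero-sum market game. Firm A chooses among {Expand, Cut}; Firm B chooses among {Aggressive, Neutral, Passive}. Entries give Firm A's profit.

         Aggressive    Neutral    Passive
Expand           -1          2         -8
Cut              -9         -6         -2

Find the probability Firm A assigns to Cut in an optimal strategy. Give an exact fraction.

Row minima: Expand → -8, Cut → -9; maximin = -8.
Column maxima: Aggressive → -1, Neutral → 2, Passive → -2; minimax = -2.
-8 ≠ -2, so there is no saddle point; optimal play is mixed.
Neutral is strictly dominated by Aggressive (it gives Firm A strictly more in every row), so Firm B never plays it.
On the remaining 2×2 (Expand, Cut vs Aggressive, Passive):
Let Firm A play Expand with probability p. Expected payoff against Aggressive: (-1)p + (-9)(1−p) = 8p − 9; against Passive: (-8)p + (-2)(1−p) = −6p − 2.
Setting these equal: 8p − 9 = −6p − 2 ⇒ 14p = 7 ⇒ p = 1/2, and the value is (8)·(1/2) − 9 = -5.
For Firm B: with q = P(Aggressive), equating Expand's and Cut's payoffs gives 7q − 8 = −7q − 2 ⇒ q = 3/7.

1/2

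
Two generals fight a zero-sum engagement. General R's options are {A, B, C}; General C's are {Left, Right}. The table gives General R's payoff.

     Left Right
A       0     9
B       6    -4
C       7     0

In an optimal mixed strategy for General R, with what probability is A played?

Row minima: A → 0, B → -4, C → 0; maximin = 0.
Column maxima: Left → 7, Right → 9; minimax = 7.
0 ≠ 7, so there is no saddle point; optimal play is mixed.
B is strictly dominated by C, so General R never plays it.
On the remaining 2×2 (A, C vs Left, Right):
Let General R play A with probability p. Expected payoff against Left: 0p + 7(1−p) = −7p + 7; against Right: 9p + 0(1−p) = 9p.
Setting these equal: −7p + 7 = 9p ⇒ −16p = -7 ⇒ p = 7/16, and the value is (-7)·(7/16) + 7 = 63/16.
For General C: with q = P(Left), equating A's and C's payoffs gives −9q + 9 = 7q ⇒ q = 9/16.

7/16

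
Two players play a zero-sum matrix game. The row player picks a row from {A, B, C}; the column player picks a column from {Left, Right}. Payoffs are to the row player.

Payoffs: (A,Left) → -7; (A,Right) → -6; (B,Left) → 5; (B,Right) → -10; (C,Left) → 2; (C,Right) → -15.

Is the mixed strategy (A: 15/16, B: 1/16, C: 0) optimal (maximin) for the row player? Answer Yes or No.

Against Left this mix gives (15/16)·(-7) + (1/16)·5 = -25/4.
Against Right this mix gives (15/16)·(-6) + (1/16)·(-10) = -25/4.
All of the column player's active replies (Left, Right) yield -25/4, and no column does worse for the row player. The mix makes the column player indifferent and guarantees -25/4, so it is optimal.

Yes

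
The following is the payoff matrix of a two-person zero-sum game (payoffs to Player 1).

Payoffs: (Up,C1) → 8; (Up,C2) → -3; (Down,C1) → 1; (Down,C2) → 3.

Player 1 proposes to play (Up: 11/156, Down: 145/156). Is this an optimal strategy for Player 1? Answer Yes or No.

Against C1 this mix gives (11/156)·8 + (145/156)·1 = 233/156.
Against C2 this mix gives (11/156)·(-3) + (145/156)·3 = 67/26.
Player 2 will play C1, holding Player 1 to 233/156. Shifting weight toward the row that does better against C1 would raise this floor (the equalizing mix achieves 27/13 against both C1 and C2), so the proposed strategy is not optimal.

No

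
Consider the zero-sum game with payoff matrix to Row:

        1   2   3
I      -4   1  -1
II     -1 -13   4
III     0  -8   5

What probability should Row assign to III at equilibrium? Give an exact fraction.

5/13

Row minima: I → -4, II → -13, III → -8; maximin = -4.
Column maxima: 1 → 0, 2 → 1, 3 → 5; minimax = 0.
-4 ≠ 0, so there is no saddle point; optimal play is mixed.
II is strictly dominated by III, so Row never plays it.
3 is strictly dominated by 1 (it gives Row strictly more in every row), so Column never plays it.
On the remaining 2×2 (I, III vs 1, 2):
Let Row play I with probability p. Expected payoff against 1: (-4)p + 0(1−p) = −4p; against 2: 1p + (-8)(1−p) = 9p − 8.
Setting these equal: −4p = 9p − 8 ⇒ −13p = -8 ⇒ p = 8/13, and the value is (-4)·(8/13) = -32/13.
For Column: with q = P(1), equating I's and III's payoffs gives −5q + 1 = 8q − 8 ⇒ q = 9/13.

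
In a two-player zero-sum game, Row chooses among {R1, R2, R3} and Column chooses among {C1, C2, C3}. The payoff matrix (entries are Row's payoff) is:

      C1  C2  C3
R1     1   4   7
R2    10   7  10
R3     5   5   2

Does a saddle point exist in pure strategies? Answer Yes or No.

Row minima: R1 → 1, R2 → 7, R3 → 2; maximin = 7.
Column maxima: C1 → 10, C2 → 7, C3 → 10; minimax = 7.
maximin = minimax = 7, so a saddle point exists.

Yes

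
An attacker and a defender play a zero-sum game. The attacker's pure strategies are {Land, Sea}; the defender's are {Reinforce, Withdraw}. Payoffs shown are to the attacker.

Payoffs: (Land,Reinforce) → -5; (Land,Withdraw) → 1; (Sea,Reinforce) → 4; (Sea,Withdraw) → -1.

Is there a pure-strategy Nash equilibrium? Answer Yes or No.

No

Row minima: Land → -5, Sea → -1; maximin = -1.
Column maxima: Reinforce → 4, Withdraw → 1; minimax = 1.
-1 ≠ 1, so no pure-strategy equilibrium exists.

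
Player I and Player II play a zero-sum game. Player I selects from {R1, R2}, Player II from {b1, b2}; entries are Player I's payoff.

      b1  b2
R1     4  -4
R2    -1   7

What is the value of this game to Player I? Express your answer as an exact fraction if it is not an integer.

3/2

Row minima: R1 → -4, R2 → -1; maximin = -1.
Column maxima: b1 → 4, b2 → 7; minimax = 4.
-1 ≠ 4, so there is no saddle point; optimal play is mixed.
Let Player I play R1 with probability p. Expected payoff against b1: 4p + (-1)(1−p) = 5p − 1; against b2: (-4)p + 7(1−p) = −11p + 7.
Setting these equal: 5p − 1 = −11p + 7 ⇒ 16p = 8 ⇒ p = 1/2, and the value is (5)·(1/2) − 1 = 3/2.
For Player II: with q = P(b1), equating R1's and R2's payoffs gives 8q − 4 = −8q + 7 ⇒ q = 11/16.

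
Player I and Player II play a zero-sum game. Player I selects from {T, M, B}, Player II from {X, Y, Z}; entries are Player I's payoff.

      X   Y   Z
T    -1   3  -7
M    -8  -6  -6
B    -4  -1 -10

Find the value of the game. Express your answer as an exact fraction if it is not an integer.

Row minima: T → -7, M → -8, B → -10; maximin = -7.
Column maxima: X → -1, Y → 3, Z → -6; minimax = -6.
-7 ≠ -6, so there is no saddle point; optimal play is mixed.
B is strictly dominated by T, so Player I never plays it.
Y is strictly dominated by X (it gives Player I strictly more in every row), so Player II never plays it.
On the remaining 2×2 (T, M vs X, Z):
Let Player I play T with probability p. Expected payoff against X: (-1)p + (-8)(1−p) = 7p − 8; against Z: (-7)p + (-6)(1−p) = −p − 6.
Setting these equal: 7p − 8 = −p − 6 ⇒ 8p = 2 ⇒ p = 1/4, and the value is (7)·(1/4) − 8 = -25/4.
For Player II: with q = P(X), equating T's and M's payoffs gives 6q − 7 = −2q − 6 ⇒ q = 1/8.

-25/4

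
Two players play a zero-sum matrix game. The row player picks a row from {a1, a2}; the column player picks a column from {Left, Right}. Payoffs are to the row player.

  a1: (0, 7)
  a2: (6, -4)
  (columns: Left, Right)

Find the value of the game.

42/17

Row minima: a1 → 0, a2 → -4; maximin = 0.
Column maxima: Left → 6, Right → 7; minimax = 6.
0 ≠ 6, so there is no saddle point; optimal play is mixed.
Let the row player play a1 with probability p. Expected payoff against Left: 0p + 6(1−p) = −6p + 6; against Right: 7p + (-4)(1−p) = 11p − 4.
Setting these equal: −6p + 6 = 11p − 4 ⇒ −17p = -10 ⇒ p = 10/17, and the value is (-6)·(10/17) + 6 = 42/17.
For the column player: with q = P(Left), equating a1's and a2's payoffs gives −7q + 7 = 10q − 4 ⇒ q = 11/17.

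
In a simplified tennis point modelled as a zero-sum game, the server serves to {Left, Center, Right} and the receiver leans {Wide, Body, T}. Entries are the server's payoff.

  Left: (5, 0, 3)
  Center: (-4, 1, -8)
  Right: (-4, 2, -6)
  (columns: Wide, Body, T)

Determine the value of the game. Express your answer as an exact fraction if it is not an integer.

6/11

Row minima: Left → 0, Center → -8, Right → -6; maximin = 0.
Column maxima: Wide → 5, Body → 2, T → 3; minimax = 2.
0 ≠ 2, so there is no saddle point; optimal play is mixed.
Wide is strictly dominated by T (it gives the server strictly more in every row), so the receiver never plays it.
With Wide eliminated, Center is strictly dominated by Right (Right gives the server strictly more in every remaining column), so the server never plays it.
On the remaining 2×2 (Left, Right vs Body, T):
Let the server play Left with probability p. Expected payoff against Body: 0p + 2(1−p) = −2p + 2; against T: 3p + (-6)(1−p) = 9p − 6.
Setting these equal: −2p + 2 = 9p − 6 ⇒ −11p = -8 ⇒ p = 8/11, and the value is (-2)·(8/11) + 2 = 6/11.
For the receiver: with q = P(Body), equating Left's and Right's payoffs gives −3q + 3 = 8q − 6 ⇒ q = 9/11.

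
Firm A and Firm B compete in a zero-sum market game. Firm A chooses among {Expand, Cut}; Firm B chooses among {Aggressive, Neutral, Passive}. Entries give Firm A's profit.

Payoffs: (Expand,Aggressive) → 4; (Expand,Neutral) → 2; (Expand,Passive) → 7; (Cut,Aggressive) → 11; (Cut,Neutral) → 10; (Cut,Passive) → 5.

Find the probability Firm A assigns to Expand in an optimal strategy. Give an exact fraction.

Row minima: Expand → 2, Cut → 5; maximin = 5.
Column maxima: Aggressive → 11, Neutral → 10, Passive → 7; minimax = 7.
5 ≠ 7, so there is no saddle point; optimal play is mixed.
Aggressive is strictly dominated by Neutral (it gives Firm A strictly more in every row), so Firm B never plays it.
On the remaining 2×2 (Expand, Cut vs Neutral, Passive):
Let Firm A play Expand with probability p. Expected payoff against Neutral: 2p + 10(1−p) = −8p + 10; against Passive: 7p + 5(1−p) = 2p + 5.
Setting these equal: −8p + 10 = 2p + 5 ⇒ −10p = -5 ⇒ p = 1/2, and the value is (-8)·(1/2) + 10 = 6.
For Firm B: with q = P(Neutral), equating Expand's and Cut's payoffs gives −5q + 7 = 5q + 5 ⇒ q = 1/5.

1/2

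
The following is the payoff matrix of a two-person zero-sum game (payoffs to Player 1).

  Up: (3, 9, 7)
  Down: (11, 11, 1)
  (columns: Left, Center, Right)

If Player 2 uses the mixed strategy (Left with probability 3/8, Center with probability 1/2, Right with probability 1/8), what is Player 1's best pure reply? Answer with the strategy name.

Expected payoff of Up: (3/8)·3 + (1/2)·9 + (1/8)·7 = 13/2.
Expected payoff of Down: (3/8)·11 + (1/2)·11 + (1/8)·1 = 39/4.
The largest is 39/4, so Player 1's best response is Down.

Down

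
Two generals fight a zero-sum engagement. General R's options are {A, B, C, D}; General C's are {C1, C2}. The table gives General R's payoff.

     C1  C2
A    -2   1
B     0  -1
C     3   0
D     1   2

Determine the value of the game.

Row minima: A → -2, B → -1, C → 0, D → 1; maximin = 1.
Column maxima: C1 → 3, C2 → 2; minimax = 2.
1 ≠ 2, so there is no saddle point; optimal play is mixed.
A is strictly dominated by D, so General R never plays it.
B is strictly dominated by C, so General R never plays it.
On the remaining 2×2 (C, D vs C1, C2):
Let General R play C with probability p. Expected payoff against C1: 3p + 1(1−p) = 2p + 1; against C2: 0p + 2(1−p) = −2p + 2.
Setting these equal: 2p + 1 = −2p + 2 ⇒ 4p = 1 ⇒ p = 1/4, and the value is (2)·(1/4) + 1 = 3/2.
For General C: with q = P(C1), equating C's and D's payoffs gives 3q = −q + 2 ⇒ q = 1/2.

3/2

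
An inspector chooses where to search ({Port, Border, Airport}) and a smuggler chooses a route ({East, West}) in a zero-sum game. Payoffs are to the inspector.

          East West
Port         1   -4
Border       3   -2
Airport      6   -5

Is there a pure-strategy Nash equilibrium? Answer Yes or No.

Row minima: Port → -4, Border → -2, Airport → -5; maximin = -2.
Column maxima: East → 6, West → -2; minimax = -2.
maximin = minimax = -2, so a saddle point exists.

Yes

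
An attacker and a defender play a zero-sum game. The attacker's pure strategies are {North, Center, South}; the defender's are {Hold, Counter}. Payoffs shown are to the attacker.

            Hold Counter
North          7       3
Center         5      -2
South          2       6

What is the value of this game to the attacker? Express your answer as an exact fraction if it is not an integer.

Row minima: North → 3, Center → -2, South → 2; maximin = 3.
Column maxima: Hold → 7, Counter → 6; minimax = 6.
3 ≠ 6, so there is no saddle point; optimal play is mixed.
Center is strictly dominated by North, so the attacker never plays it.
On the remaining 2×2 (North, South vs Hold, Counter):
Let the attacker play North with probability p. Expected payoff against Hold: 7p + 2(1−p) = 5p + 2; against Counter: 3p + 6(1−p) = −3p + 6.
Setting these equal: 5p + 2 = −3p + 6 ⇒ 8p = 4 ⇒ p = 1/2, and the value is (5)·(1/2) + 2 = 9/2.
For the defender: with q = P(Hold), equating North's and South's payoffs gives 4q + 3 = −4q + 6 ⇒ q = 3/8.

9/2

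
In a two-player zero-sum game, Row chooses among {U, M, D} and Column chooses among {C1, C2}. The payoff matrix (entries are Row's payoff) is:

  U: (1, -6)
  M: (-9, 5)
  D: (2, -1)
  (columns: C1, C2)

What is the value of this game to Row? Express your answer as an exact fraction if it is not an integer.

Row minima: U → -6, M → -9, D → -1; maximin = -1.
Column maxima: C1 → 2, C2 → 5; minimax = 2.
-1 ≠ 2, so there is no saddle point; optimal play is mixed.
U is strictly dominated by D, so Row never plays it.
On the remaining 2×2 (M, D vs C1, C2):
Let Row play M with probability p. Expected payoff against C1: (-9)p + 2(1−p) = −11p + 2; against C2: 5p + (-1)(1−p) = 6p − 1.
Setting these equal: −11p + 2 = 6p − 1 ⇒ −17p = -3 ⇒ p = 3/17, and the value is (-11)·(3/17) + 2 = 1/17.
For Column: with q = P(C1), equating M's and D's payoffs gives −14q + 5 = 3q − 1 ⇒ q = 6/17.

1/17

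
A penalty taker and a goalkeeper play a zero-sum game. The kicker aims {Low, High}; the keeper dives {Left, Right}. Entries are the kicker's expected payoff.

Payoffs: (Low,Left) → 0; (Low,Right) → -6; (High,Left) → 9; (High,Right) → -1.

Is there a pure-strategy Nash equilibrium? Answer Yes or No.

Yes

Row minima: Low → -6, High → -1; maximin = -1.
Column maxima: Left → 9, Right → -1; minimax = -1.
maximin = minimax = -1, so a saddle point exists.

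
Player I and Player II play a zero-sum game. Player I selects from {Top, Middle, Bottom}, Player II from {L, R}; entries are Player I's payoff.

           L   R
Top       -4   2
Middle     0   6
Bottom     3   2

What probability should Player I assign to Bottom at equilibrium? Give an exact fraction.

Row minima: Top → -4, Middle → 0, Bottom → 2; maximin = 2.
Column maxima: L → 3, R → 6; minimax = 3.
2 ≠ 3, so there is no saddle point; optimal play is mixed.
Top is strictly dominated by Middle, so Player I never plays it.
On the remaining 2×2 (Middle, Bottom vs L, R):
Let Player I play Middle with probability p. Expected payoff against L: 0p + 3(1−p) = −3p + 3; against R: 6p + 2(1−p) = 4p + 2.
Setting these equal: −3p + 3 = 4p + 2 ⇒ −7p = -1 ⇒ p = 1/7, and the value is (-3)·(1/7) + 3 = 18/7.
For Player II: with q = P(L), equating Middle's and Bottom's payoffs gives −6q + 6 = q + 2 ⇒ q = 4/7.

6/7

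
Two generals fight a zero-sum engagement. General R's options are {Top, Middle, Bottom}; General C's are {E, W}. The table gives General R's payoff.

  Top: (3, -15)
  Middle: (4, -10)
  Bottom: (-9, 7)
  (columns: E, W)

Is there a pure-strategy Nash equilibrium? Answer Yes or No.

No

Row minima: Top → -15, Middle → -10, Bottom → -9; maximin = -9.
Column maxima: E → 4, W → 7; minimax = 4.
-9 ≠ 4, so no pure-strategy equilibrium exists.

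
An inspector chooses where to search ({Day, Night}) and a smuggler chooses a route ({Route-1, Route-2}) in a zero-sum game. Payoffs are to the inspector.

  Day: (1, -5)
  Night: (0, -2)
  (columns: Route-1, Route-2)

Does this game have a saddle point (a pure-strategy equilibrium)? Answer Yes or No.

Yes

Row minima: Day → -5, Night → -2; maximin = -2.
Column maxima: Route-1 → 1, Route-2 → -2; minimax = -2.
maximin = minimax = -2, so a saddle point exists.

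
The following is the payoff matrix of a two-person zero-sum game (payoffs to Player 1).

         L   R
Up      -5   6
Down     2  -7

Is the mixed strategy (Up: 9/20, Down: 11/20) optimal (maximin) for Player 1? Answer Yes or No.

Against L this mix gives (9/20)·(-5) + (11/20)·2 = -23/20.
Against R this mix gives (9/20)·6 + (11/20)·(-7) = -23/20.
All of Player 2's active replies (L, R) yield -23/20, and no column does worse for Player 1. The mix makes Player 2 indifferent and guarantees -23/20, so it is optimal.

Yes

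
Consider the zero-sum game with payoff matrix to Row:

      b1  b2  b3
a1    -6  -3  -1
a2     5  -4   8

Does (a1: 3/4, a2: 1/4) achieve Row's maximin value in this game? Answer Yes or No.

Against b1 this mix gives (3/4)·(-6) + (1/4)·5 = -13/4.
Against b2 this mix gives (3/4)·(-3) + (1/4)·(-4) = -13/4.
Against b3 this mix gives (3/4)·(-1) + (1/4)·8 = 5/4.
All of Column's active replies (b1, b2) yield -13/4, and no column does worse for Row. The mix makes Column indifferent and guarantees -13/4, so it is optimal.

Yes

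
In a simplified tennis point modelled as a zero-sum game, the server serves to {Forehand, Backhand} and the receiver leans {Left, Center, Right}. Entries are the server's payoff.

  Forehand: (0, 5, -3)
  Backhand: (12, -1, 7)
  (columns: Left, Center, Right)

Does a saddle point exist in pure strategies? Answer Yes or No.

Row minima: Forehand → -3, Backhand → -1; maximin = -1.
Column maxima: Left → 12, Center → 5, Right → 7; minimax = 5.
-1 ≠ 5, so no pure-strategy equilibrium exists.

No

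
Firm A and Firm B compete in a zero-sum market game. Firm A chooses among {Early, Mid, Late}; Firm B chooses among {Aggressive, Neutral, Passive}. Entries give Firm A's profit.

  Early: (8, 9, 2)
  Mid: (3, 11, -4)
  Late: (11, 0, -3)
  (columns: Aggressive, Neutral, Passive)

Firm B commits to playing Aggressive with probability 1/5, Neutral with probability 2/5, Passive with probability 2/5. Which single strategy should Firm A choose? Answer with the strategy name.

Early

Expected payoff of Early: (1/5)·8 + (2/5)·9 + (2/5)·2 = 6.
Expected payoff of Mid: (1/5)·3 + (2/5)·11 + (2/5)·(-4) = 17/5.
Expected payoff of Late: (1/5)·11 + (2/5)·0 + (2/5)·(-3) = 1.
The largest is 6, so Firm A's best response is Early.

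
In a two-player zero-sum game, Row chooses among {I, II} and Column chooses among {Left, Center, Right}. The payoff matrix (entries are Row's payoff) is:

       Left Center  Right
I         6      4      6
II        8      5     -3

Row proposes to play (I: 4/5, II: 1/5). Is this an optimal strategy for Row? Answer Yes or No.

Yes

Against Left this mix gives (4/5)·6 + (1/5)·8 = 32/5.
Against Center this mix gives (4/5)·4 + (1/5)·5 = 21/5.
Against Right this mix gives (4/5)·6 + (1/5)·(-3) = 21/5.
All of Column's active replies (Center, Right) yield 21/5, and no column does worse for Row. The mix makes Column indifferent and guarantees 21/5, so it is optimal.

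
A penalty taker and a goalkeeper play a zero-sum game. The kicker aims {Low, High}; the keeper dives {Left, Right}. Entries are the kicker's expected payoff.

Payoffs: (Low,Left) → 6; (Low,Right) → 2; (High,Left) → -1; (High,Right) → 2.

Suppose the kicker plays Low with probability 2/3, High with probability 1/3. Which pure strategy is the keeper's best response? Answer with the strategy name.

Right

If the keeper plays Left, the kicker's expected payoff is (2/3)·6 + (1/3)·(-1) = 11/3.
If the keeper plays Right, the kicker's expected payoff is (2/3)·2 + (1/3)·2 = 2.
The keeper minimizes the kicker's payoff; the smallest is 2, so the best response is Right.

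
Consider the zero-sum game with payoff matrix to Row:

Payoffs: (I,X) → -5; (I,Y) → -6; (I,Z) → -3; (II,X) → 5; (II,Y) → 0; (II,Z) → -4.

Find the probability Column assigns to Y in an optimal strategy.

Row minima: I → -6, II → -4; maximin = -4.
Column maxima: X → 5, Y → 0, Z → -3; minimax = -3.
-4 ≠ -3, so there is no saddle point; optimal play is mixed.
X is strictly dominated by Y (it gives Row strictly more in every row), so Column never plays it.
On the remaining 2×2 (I, II vs Y, Z):
Let Row play I with probability p. Expected payoff against Y: (-6)p + 0(1−p) = −6p; against Z: (-3)p + (-4)(1−p) = p − 4.
Setting these equal: −6p = p − 4 ⇒ −7p = -4 ⇒ p = 4/7, and the value is (-6)·(4/7) = -24/7.
For Column: with q = P(Y), equating I's and II's payoffs gives −3q − 3 = 4q − 4 ⇒ q = 1/7.

1/7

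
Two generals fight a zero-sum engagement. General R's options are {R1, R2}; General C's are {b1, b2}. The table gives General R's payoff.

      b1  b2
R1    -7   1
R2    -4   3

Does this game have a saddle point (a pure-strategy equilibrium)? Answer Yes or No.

Yes

Row minima: R1 → -7, R2 → -4; maximin = -4.
Column maxima: b1 → -4, b2 → 3; minimax = -4.
maximin = minimax = -4, so a saddle point exists.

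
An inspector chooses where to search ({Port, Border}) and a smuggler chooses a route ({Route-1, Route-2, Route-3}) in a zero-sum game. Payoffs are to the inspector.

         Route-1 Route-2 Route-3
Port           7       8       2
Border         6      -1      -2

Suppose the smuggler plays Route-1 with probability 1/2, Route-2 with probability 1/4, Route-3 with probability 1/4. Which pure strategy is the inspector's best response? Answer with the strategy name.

Port

Expected payoff of Port: (1/2)·7 + (1/4)·8 + (1/4)·2 = 6.
Expected payoff of Border: (1/2)·6 + (1/4)·(-1) + (1/4)·(-2) = 9/4.
The largest is 6, so the inspector's best response is Port.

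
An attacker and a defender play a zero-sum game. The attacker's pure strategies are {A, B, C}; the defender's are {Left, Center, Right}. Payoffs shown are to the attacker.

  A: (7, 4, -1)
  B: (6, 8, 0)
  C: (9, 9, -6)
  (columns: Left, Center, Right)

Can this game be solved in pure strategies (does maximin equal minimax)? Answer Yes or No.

Yes

Row minima: A → -1, B → 0, C → -6; maximin = 0.
Column maxima: Left → 9, Center → 9, Right → 0; minimax = 0.
maximin = minimax = 0, so a saddle point exists.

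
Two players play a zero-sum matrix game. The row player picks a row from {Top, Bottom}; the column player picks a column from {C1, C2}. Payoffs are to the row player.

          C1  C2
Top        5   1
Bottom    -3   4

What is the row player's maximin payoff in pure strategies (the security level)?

1

Row minima: Top → 1, Bottom → -3.
The best of these is 1.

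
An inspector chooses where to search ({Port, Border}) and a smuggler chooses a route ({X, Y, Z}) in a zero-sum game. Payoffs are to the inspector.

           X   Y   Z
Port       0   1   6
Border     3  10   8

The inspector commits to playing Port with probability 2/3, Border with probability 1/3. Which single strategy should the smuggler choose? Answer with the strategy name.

X

If the smuggler plays X, the inspector's expected payoff is (2/3)·0 + (1/3)·3 = 1.
If the smuggler plays Y, the inspector's expected payoff is (2/3)·1 + (1/3)·10 = 4.
If the smuggler plays Z, the inspector's expected payoff is (2/3)·6 + (1/3)·8 = 20/3.
The smuggler minimizes the inspector's payoff; the smallest is 1, so the best response is X.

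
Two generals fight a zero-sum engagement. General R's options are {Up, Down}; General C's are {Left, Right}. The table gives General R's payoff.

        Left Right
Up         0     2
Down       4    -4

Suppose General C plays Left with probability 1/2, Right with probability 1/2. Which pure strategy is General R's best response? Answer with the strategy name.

Up

Expected payoff of Up: (1/2)·0 + (1/2)·2 = 1.
Expected payoff of Down: (1/2)·4 + (1/2)·(-4) = 0.
The largest is 1, so General R's best response is Up.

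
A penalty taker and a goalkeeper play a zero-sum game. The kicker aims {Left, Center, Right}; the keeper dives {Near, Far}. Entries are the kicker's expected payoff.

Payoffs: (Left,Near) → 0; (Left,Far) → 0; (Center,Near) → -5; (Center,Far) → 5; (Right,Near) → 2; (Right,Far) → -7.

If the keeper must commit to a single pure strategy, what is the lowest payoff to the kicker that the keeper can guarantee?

Column maxima: Near → 2, Far → 5.
The smallest of these is 2.

2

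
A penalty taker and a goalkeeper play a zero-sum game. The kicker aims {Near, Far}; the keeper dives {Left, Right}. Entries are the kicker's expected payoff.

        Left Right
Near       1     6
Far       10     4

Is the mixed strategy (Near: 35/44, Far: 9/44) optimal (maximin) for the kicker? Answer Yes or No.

Against Left this mix gives (35/44)·1 + (9/44)·10 = 125/44.
Against Right this mix gives (35/44)·6 + (9/44)·4 = 123/22.
The keeper will play Left, holding the kicker to 125/44. Shifting weight toward the row that does better against Left would raise this floor (the equalizing mix achieves 56/11 against both Left and Right), so the proposed strategy is not optimal.

No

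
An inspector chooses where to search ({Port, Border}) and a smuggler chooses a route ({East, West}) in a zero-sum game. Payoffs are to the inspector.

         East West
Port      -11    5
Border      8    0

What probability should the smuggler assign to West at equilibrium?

Row minima: Port → -11, Border → 0; maximin = 0.
Column maxima: East → 8, West → 5; minimax = 5.
0 ≠ 5, so there is no saddle point; optimal play is mixed.
Let the inspector play Port with probability p. Expected payoff against East: (-11)p + 8(1−p) = −19p + 8; against West: 5p + 0(1−p) = 5p.
Setting these equal: −19p + 8 = 5p ⇒ −24p = -8 ⇒ p = 1/3, and the value is (-19)·(1/3) + 8 = 5/3.
For the smuggler: with q = P(East), equating Port's and Border's payoffs gives −16q + 5 = 8q ⇒ q = 5/24.

19/24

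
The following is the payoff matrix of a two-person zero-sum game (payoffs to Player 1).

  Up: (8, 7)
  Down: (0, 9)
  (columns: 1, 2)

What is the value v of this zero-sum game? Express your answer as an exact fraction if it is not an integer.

Row minima: Up → 7, Down → 0; maximin = 7.
Column maxima: 1 → 8, 2 → 9; minimax = 8.
7 ≠ 8, so there is no saddle point; optimal play is mixed.
Let Player 1 play Up with probability p. Expected payoff against 1: 8p + 0(1−p) = 8p; against 2: 7p + 9(1−p) = −2p + 9.
Setting these equal: 8p = −2p + 9 ⇒ 10p = 9 ⇒ p = 9/10, and the value is (8)·(9/10) = 36/5.
For Player 2: with q = P(1), equating Up's and Down's payoffs gives q + 7 = −9q + 9 ⇒ q = 1/5.

36/5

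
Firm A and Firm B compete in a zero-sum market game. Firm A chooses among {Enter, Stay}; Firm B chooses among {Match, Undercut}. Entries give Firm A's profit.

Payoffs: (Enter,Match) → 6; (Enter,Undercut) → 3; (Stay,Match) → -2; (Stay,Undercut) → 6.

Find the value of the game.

42/11

Row minima: Enter → 3, Stay → -2; maximin = 3.
Column maxima: Match → 6, Undercut → 6; minimax = 6.
3 ≠ 6, so there is no saddle point; optimal play is mixed.
Let Firm A play Enter with probability p. Expected payoff against Match: 6p + (-2)(1−p) = 8p − 2; against Undercut: 3p + 6(1−p) = −3p + 6.
Setting these equal: 8p − 2 = −3p + 6 ⇒ 11p = 8 ⇒ p = 8/11, and the value is (8)·(8/11) − 2 = 42/11.
For Firm B: with q = P(Match), equating Enter's and Stay's payoffs gives 3q + 3 = −8q + 6 ⇒ q = 3/11.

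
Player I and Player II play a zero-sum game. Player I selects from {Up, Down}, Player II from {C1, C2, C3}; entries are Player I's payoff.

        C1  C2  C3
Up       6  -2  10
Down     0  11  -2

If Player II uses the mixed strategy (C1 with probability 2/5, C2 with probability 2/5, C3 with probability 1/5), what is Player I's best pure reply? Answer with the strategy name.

Down

Expected payoff of Up: (2/5)·6 + (2/5)·(-2) + (1/5)·10 = 18/5.
Expected payoff of Down: (2/5)·0 + (2/5)·11 + (1/5)·(-2) = 4.
The largest is 4, so Player I's best response is Down.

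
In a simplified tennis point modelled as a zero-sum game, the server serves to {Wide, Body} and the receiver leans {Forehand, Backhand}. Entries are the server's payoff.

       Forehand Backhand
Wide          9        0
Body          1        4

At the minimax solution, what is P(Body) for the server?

3/4

Row minima: Wide → 0, Body → 1; maximin = 1.
Column maxima: Forehand → 9, Backhand → 4; minimax = 4.
1 ≠ 4, so there is no saddle point; optimal play is mixed.
Let the server play Wide with probability p. Expected payoff against Forehand: 9p + 1(1−p) = 8p + 1; against Backhand: 0p + 4(1−p) = −4p + 4.
Setting these equal: 8p + 1 = −4p + 4 ⇒ 12p = 3 ⇒ p = 1/4, and the value is (8)·(1/4) + 1 = 3.
For the receiver: with q = P(Forehand), equating Wide's and Body's payoffs gives 9q = −3q + 4 ⇒ q = 1/3.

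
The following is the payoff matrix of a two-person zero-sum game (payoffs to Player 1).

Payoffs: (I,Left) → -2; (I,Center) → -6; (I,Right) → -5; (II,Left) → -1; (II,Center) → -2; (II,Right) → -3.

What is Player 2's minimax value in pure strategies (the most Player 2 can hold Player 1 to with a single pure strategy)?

Column maxima: Left → -1, Center → -2, Right → -3.
The smallest of these is -3.

-3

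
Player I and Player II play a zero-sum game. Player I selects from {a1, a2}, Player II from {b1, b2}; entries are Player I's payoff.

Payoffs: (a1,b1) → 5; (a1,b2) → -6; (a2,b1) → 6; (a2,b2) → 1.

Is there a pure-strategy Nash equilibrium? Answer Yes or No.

Row minima: a1 → -6, a2 → 1; maximin = 1.
Column maxima: b1 → 6, b2 → 1; minimax = 1.
maximin = minimax = 1, so a saddle point exists.

Yes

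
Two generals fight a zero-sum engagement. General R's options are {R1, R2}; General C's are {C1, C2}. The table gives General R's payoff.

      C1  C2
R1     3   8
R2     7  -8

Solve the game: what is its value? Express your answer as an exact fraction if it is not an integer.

4

Row minima: R1 → 3, R2 → -8; maximin = 3.
Column maxima: C1 → 7, C2 → 8; minimax = 7.
3 ≠ 7, so there is no saddle point; optimal play is mixed.
Let General R play R1 with probability p. Expected payoff against C1: 3p + 7(1−p) = −4p + 7; against C2: 8p + (-8)(1−p) = 16p − 8.
Setting these equal: −4p + 7 = 16p − 8 ⇒ −20p = -15 ⇒ p = 3/4, and the value is (-4)·(3/4) + 7 = 4.
For General C: with q = P(C1), equating R1's and R2's payoffs gives −5q + 8 = 15q − 8 ⇒ q = 4/5.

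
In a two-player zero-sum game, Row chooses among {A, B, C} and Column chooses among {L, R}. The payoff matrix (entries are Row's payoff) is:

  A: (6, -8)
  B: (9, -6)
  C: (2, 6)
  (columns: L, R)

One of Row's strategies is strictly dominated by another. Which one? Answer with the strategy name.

A

B gives a strictly higher payoff than A against every column: 9 > 6, -6 > -8.
So A is strictly dominated and Row never plays it.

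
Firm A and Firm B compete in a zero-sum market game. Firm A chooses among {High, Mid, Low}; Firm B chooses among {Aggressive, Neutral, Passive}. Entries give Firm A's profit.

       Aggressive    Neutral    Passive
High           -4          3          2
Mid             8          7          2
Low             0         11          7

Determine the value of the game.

56/13

Row minima: High → -4, Mid → 2, Low → 0; maximin = 2.
Column maxima: Aggressive → 8, Neutral → 11, Passive → 7; minimax = 7.
2 ≠ 7, so there is no saddle point; optimal play is mixed.
High is strictly dominated by Low, so Firm A never plays it.
Neutral is strictly dominated by Passive (it gives Firm A strictly more in every row), so Firm B never plays it.
On the remaining 2×2 (Mid, Low vs Aggressive, Passive):
Let Firm A play Mid with probability p. Expected payoff against Aggressive: 8p + 0(1−p) = 8p; against Passive: 2p + 7(1−p) = −5p + 7.
Setting these equal: 8p = −5p + 7 ⇒ 13p = 7 ⇒ p = 7/13, and the value is (8)·(7/13) = 56/13.
For Firm B: with q = P(Aggressive), equating Mid's and Low's payoffs gives 6q + 2 = −7q + 7 ⇒ q = 5/13.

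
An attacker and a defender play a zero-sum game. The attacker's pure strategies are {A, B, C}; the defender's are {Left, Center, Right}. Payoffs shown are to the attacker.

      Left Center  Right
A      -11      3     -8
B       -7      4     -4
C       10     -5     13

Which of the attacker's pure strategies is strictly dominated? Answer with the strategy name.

A

B gives a strictly higher payoff than A against every column: -7 > -11, 4 > 3, -4 > -8.
So A is strictly dominated and the attacker never plays it.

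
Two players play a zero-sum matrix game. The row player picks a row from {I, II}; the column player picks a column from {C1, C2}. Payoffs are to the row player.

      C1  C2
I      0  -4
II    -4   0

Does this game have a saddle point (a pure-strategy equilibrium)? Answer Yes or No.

No

Row minima: I → -4, II → -4; maximin = -4.
Column maxima: C1 → 0, C2 → 0; minimax = 0.
-4 ≠ 0, so no pure-strategy equilibrium exists.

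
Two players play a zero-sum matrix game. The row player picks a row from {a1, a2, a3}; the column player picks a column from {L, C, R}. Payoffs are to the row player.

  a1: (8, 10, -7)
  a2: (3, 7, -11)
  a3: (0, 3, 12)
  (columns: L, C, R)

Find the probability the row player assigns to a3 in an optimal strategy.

Row minima: a1 → -7, a2 → -11, a3 → 0; maximin = 0.
Column maxima: L → 8, C → 10, R → 12; minimax = 8.
0 ≠ 8, so there is no saddle point; optimal play is mixed.
a2 is strictly dominated by a1, so the row player never plays it.
C is strictly dominated by L (it gives the row player strictly more in every row), so the column player never plays it.
On the remaining 2×2 (a1, a3 vs L, R):
Let the row player play a1 with probability p. Expected payoff against L: 8p + 0(1−p) = 8p; against R: (-7)p + 12(1−p) = −19p + 12.
Setting these equal: 8p = −19p + 12 ⇒ 27p = 12 ⇒ p = 4/9, and the value is (8)·(4/9) = 32/9.
For the column player: with q = P(L), equating a1's and a3's payoffs gives 15q − 7 = −12q + 12 ⇒ q = 19/27.

5/9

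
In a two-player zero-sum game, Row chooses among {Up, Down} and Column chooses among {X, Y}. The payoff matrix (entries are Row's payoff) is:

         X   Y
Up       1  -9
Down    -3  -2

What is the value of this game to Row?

Row minima: Up → -9, Down → -3; maximin = -3.
Column maxima: X → 1, Y → -2; minimax = -2.
-3 ≠ -2, so there is no saddle point; optimal play is mixed.
Let Row play Up with probability p. Expected payoff against X: 1p + (-3)(1−p) = 4p − 3; against Y: (-9)p + (-2)(1−p) = −7p − 2.
Setting these equal: 4p − 3 = −7p − 2 ⇒ 11p = 1 ⇒ p = 1/11, and the value is (4)·(1/11) − 3 = -29/11.
For Column: with q = P(X), equating Up's and Down's payoffs gives 10q − 9 = −q − 2 ⇒ q = 7/11.

-29/11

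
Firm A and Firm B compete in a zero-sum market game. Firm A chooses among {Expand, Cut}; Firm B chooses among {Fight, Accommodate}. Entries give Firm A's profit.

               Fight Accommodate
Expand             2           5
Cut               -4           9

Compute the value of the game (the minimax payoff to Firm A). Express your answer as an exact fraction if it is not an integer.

Row minima: Expand → 2, Cut → -4; maximin = 2.
Column maxima: Fight → 2, Accommodate → 9; minimax = 2.
Since maximin = minimax = 2, there is a saddle point and the value is 2.

2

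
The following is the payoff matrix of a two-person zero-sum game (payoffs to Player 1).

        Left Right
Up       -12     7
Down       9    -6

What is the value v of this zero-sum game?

Row minima: Up → -12, Down → -6; maximin = -6.
Column maxima: Left → 9, Right → 7; minimax = 7.
-6 ≠ 7, so there is no saddle point; optimal play is mixed.
Let Player 1 play Up with probability p. Expected payoff against Left: (-12)p + 9(1−p) = −21p + 9; against Right: 7p + (-6)(1−p) = 13p − 6.
Setting these equal: −21p + 9 = 13p − 6 ⇒ −34p = -15 ⇒ p = 15/34, and the value is (-21)·(15/34) + 9 = -9/34.
For Player 2: with q = P(Left), equating Up's and Down's payoffs gives −19q + 7 = 15q − 6 ⇒ q = 13/34.

-9/34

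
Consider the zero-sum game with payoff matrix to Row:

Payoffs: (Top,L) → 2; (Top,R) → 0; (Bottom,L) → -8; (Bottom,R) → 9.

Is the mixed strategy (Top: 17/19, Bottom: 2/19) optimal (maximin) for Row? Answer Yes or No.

Yes

Against L this mix gives (17/19)·2 + (2/19)·(-8) = 18/19.
Against R this mix gives (17/19)·0 + (2/19)·9 = 18/19.
All of Column's active replies (L, R) yield 18/19, and no column does worse for Row. The mix makes Column indifferent and guarantees 18/19, so it is optimal.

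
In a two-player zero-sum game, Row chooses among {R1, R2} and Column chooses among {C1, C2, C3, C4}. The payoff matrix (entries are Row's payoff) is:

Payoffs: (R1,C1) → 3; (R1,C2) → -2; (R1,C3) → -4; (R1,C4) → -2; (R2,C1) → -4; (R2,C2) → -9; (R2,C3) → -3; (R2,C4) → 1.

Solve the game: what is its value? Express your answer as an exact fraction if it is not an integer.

Row minima: R1 → -4, R2 → -9; maximin = -4.
Column maxima: C1 → 3, C2 → -2, C3 → -3, C4 → 1; minimax = -3.
-4 ≠ -3, so there is no saddle point; optimal play is mixed.
C1 is strictly dominated by C2 (it gives Row strictly more in every row), so Column never plays it.
C4 is strictly dominated by C3 (it gives Row strictly more in every row), so Column never plays it.
On the remaining 2×2 (R1, R2 vs C2, C3):
Let Row play R1 with probability p. Expected payoff against C2: (-2)p + (-9)(1−p) = 7p − 9; against C3: (-4)p + (-3)(1−p) = −p − 3.
Setting these equal: 7p − 9 = −p − 3 ⇒ 8p = 6 ⇒ p = 3/4, and the value is (7)·(3/4) − 9 = -15/4.
For Column: with q = P(C2), equating R1's and R2's payoffs gives 2q − 4 = −6q − 3 ⇒ q = 1/8.

-15/4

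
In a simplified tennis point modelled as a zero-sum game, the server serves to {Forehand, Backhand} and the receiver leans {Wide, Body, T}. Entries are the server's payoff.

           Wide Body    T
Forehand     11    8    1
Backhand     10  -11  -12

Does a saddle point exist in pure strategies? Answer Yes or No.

Row minima: Forehand → 1, Backhand → -12; maximin = 1.
Column maxima: Wide → 11, Body → 8, T → 1; minimax = 1.
maximin = minimax = 1, so a saddle point exists.

Yes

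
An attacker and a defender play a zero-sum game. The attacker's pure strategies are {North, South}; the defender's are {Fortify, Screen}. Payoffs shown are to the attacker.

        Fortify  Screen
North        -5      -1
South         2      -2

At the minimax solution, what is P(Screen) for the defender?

Row minima: North → -5, South → -2; maximin = -2.
Column maxima: Fortify → 2, Screen → -1; minimax = -1.
-2 ≠ -1, so there is no saddle point; optimal play is mixed.
Let the attacker play North with probability p. Expected payoff against Fortify: (-5)p + 2(1−p) = −7p + 2; against Screen: (-1)p + (-2)(1−p) = p − 2.
Setting these equal: −7p + 2 = p − 2 ⇒ −8p = -4 ⇒ p = 1/2, and the value is (-7)·(1/2) + 2 = -3/2.
For the defender: with q = P(Fortify), equating North's and South's payoffs gives −4q − 1 = 4q − 2 ⇒ q = 1/8.

7/8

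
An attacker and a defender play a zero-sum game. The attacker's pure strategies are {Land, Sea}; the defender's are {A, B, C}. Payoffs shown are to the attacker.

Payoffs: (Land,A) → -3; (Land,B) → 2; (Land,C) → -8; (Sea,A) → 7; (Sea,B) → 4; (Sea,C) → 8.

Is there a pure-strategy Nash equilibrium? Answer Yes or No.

Yes

Row minima: Land → -8, Sea → 4; maximin = 4.
Column maxima: A → 7, B → 4, C → 8; minimax = 4.
maximin = minimax = 4, so a saddle point exists.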